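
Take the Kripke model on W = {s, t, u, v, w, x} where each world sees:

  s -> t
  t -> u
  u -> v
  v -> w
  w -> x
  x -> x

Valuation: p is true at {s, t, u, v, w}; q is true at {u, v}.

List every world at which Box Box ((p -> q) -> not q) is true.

{u, v, w, x}

s: successors {t}; Box ((p -> q) -> not q) there: t:F. ✗
t: successors {u}; Box ((p -> q) -> not q) there: u:F. ✗
u: successors {v}; Box ((p -> q) -> not q) there: v:T. ✓
v: successors {w}; Box ((p -> q) -> not q) there: w:T. ✓
w: successors {x}; Box ((p -> q) -> not q) there: x:T. ✓
x: successors {x}; Box ((p -> q) -> not q) there: x:T. ✓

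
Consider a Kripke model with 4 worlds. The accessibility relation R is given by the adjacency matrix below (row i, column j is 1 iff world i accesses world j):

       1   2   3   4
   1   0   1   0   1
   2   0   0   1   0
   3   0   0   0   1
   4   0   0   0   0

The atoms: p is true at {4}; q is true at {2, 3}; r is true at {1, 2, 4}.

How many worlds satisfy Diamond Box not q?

3

1: successors {2, 4}; Box not q there: 2:F, 4:T. ✓
2: successors {3}; Box not q there: 3:T. ✓
3: successors {4}; Box not q there: 4:T. ✓
4: no successors, so Diamond Box not q fails. ✗
Satisfying worlds: {1, 2, 3}.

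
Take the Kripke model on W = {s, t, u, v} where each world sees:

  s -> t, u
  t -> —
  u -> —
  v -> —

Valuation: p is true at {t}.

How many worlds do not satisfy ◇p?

s: successors {t, u}; p there: t:T, u:F. ✓
t: no successors, so ◇p fails. ✗
u: no successors, so ◇p fails. ✗
v: no successors, so ◇p fails. ✗
Satisfying worlds: {s}.
So ◇p fails at the other 3 worlds.

3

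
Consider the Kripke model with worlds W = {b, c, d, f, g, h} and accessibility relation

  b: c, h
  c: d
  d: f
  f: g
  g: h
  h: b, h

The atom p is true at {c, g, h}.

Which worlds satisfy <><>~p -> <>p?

b: <><>~p is T, <>p is T. ✓
c: <><>~p is T, <>p is F. ✗
d: <><>~p is F, <>p is F. ✓
f: <><>~p is F, <>p is T. ✓
g: <><>~p is T, <>p is T. ✓
h: <><>~p is T, <>p is T. ✓

{b, d, f, g, h}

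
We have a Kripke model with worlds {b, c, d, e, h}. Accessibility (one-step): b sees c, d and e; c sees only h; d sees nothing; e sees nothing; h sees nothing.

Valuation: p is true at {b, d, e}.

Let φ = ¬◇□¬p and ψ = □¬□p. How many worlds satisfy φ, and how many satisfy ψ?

3 and 3

For ¬◇□¬p:
b: ◇□¬p is T. ✗
c: ◇□¬p is T. ✗
d: ◇□¬p is F. ✓
e: ◇□¬p is F. ✓
h: ◇□¬p is F. ✓
— 3 worlds.
For □¬□p:
b: successors {c, d, e}; ¬□p there: c:T, d:F, e:F. ✗
c: successors {h}; ¬□p there: h:F. ✗
d: no successors, so □¬□p holds vacuously. ✓
e: no successors, so □¬□p holds vacuously. ✓
h: no successors, so □¬□p holds vacuously. ✓
— 3 worlds.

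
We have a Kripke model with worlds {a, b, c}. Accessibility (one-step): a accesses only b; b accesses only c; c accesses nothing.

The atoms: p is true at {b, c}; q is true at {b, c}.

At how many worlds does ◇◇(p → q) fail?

2

a: successors {b}; ◇(p → q) there: b:T. ✓
b: successors {c}; ◇(p → q) there: c:F. ✗
c: no successors, so ◇◇(p → q) fails. ✗
Satisfying worlds: {a}.
So ◇◇(p → q) fails at the other 2 worlds.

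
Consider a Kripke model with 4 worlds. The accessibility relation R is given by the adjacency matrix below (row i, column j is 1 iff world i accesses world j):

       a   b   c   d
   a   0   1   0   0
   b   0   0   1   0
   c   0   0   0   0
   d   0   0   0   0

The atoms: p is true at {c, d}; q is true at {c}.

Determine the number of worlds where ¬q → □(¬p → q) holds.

3

a: ¬q is T, □(¬p → q) is F. ✗
b: ¬q is T, □(¬p → q) is T. ✓
c: ¬q is F, □(¬p → q) is T. ✓
d: ¬q is T, □(¬p → q) is T. ✓
Satisfying worlds: {b, c, d}.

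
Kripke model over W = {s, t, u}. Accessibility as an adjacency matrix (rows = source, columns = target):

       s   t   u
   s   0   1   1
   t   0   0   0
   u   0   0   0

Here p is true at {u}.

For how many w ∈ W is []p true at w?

2

s: successors {t, u}; p there: t:F, u:T. ✗
t: no successors, so []p holds vacuously. ✓
u: no successors, so []p holds vacuously. ✓
Satisfying worlds: {t, u}.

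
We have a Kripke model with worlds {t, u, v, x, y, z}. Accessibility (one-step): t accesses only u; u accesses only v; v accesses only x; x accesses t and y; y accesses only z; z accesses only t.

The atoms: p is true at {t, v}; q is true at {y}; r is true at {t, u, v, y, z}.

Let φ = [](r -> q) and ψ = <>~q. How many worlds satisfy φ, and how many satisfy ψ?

For [](r -> q):
t: successors {u}; r -> q there: u:F. ✗
u: successors {v}; r -> q there: v:F. ✗
v: successors {x}; r -> q there: x:T. ✓
x: successors {t, y}; r -> q there: t:F, y:T. ✗
y: successors {z}; r -> q there: z:F. ✗
z: successors {t}; r -> q there: t:F. ✗
— 1 world.
For <>~q:
t: successors {u}; ~q there: u:T. ✓
u: successors {v}; ~q there: v:T. ✓
v: successors {x}; ~q there: x:T. ✓
x: successors {t, y}; ~q there: t:T, y:F. ✓
y: successors {z}; ~q there: z:T. ✓
z: successors {t}; ~q there: t:T. ✓
— 6 worlds.

1 and 6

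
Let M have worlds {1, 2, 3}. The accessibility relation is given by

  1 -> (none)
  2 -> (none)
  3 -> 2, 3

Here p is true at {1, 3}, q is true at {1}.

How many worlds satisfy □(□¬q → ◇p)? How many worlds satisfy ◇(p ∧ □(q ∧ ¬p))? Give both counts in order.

For □(□¬q → ◇p):
1: no successors, so □(□¬q → ◇p) holds vacuously. ✓
2: no successors, so □(□¬q → ◇p) holds vacuously. ✓
3: successors {2, 3}; □¬q → ◇p there: 2:F, 3:T. ✗
— 2 worlds.
For ◇(p ∧ □(q ∧ ¬p)):
1: no successors, so ◇(p ∧ □(q ∧ ¬p)) fails. ✗
2: no successors, so ◇(p ∧ □(q ∧ ¬p)) fails. ✗
3: successors {2, 3}; p ∧ □(q ∧ ¬p) there: 2:F, 3:F. ✗
— 0 worlds.

2 and 0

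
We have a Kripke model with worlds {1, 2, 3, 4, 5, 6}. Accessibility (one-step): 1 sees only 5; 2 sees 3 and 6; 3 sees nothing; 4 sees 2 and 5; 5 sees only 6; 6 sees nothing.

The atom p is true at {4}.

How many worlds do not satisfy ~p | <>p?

1

1: ~p is T, <>p is F. ✓
2: ~p is T, <>p is F. ✓
3: ~p is T, <>p is F. ✓
4: ~p is F, <>p is F. ✗
5: ~p is T, <>p is F. ✓
6: ~p is T, <>p is F. ✓
Satisfying worlds: {1, 2, 3, 5, 6}.
So ~p | <>p fails at the other 1 world.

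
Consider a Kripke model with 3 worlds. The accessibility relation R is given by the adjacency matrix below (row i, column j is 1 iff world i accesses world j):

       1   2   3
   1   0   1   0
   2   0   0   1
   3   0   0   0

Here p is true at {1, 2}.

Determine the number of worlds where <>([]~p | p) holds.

1: successors {2}; []~p | p there: 2:T. ✓
2: successors {3}; []~p | p there: 3:T. ✓
3: no successors, so <>([]~p | p) fails. ✗
Satisfying worlds: {1, 2}.

2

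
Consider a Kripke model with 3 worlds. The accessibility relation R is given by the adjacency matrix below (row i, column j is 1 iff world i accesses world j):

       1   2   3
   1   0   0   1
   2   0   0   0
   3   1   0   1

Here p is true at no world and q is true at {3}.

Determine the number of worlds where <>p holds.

1: successors {3}; p there: 3:F. ✗
2: no successors, so <>p fails. ✗
3: successors {1, 3}; p there: 1:F, 3:F. ✗
Satisfying worlds: ∅.

0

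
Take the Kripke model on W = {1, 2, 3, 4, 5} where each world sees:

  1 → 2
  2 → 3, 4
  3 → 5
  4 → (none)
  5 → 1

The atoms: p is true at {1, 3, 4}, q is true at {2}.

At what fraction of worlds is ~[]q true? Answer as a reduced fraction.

1: []q is T. ✗
2: []q is F. ✓
3: []q is F. ✓
4: []q is T. ✗
5: []q is F. ✓
That's 3 of 5 worlds, so 3/5.

3/5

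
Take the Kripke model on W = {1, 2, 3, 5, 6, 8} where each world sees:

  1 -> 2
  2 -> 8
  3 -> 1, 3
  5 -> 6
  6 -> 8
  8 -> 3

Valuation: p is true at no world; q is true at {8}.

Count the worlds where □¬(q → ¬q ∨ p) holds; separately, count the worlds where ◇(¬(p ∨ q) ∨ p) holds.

2 and 4

For □¬(q → ¬q ∨ p):
1: successors {2}; ¬(q → ¬q ∨ p) there: 2:F. ✗
2: successors {8}; ¬(q → ¬q ∨ p) there: 8:T. ✓
3: successors {1, 3}; ¬(q → ¬q ∨ p) there: 1:F, 3:F. ✗
5: successors {6}; ¬(q → ¬q ∨ p) there: 6:F. ✗
6: successors {8}; ¬(q → ¬q ∨ p) there: 8:T. ✓
8: successors {3}; ¬(q → ¬q ∨ p) there: 3:F. ✗
— 2 worlds.
For ◇(¬(p ∨ q) ∨ p):
1: successors {2}; ¬(p ∨ q) ∨ p there: 2:T. ✓
2: successors {8}; ¬(p ∨ q) ∨ p there: 8:F. ✗
3: successors {1, 3}; ¬(p ∨ q) ∨ p there: 1:T, 3:T. ✓
5: successors {6}; ¬(p ∨ q) ∨ p there: 6:T. ✓
6: successors {8}; ¬(p ∨ q) ∨ p there: 8:F. ✗
8: successors {3}; ¬(p ∨ q) ∨ p there: 3:T. ✓
— 4 worlds.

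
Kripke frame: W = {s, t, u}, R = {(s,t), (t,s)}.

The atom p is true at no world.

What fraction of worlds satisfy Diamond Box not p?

2/3

s: successors {t}; Box not p there: t:T. ✓
t: successors {s}; Box not p there: s:T. ✓
u: no successors, so Diamond Box not p fails. ✗
That's 2 of 3 worlds, so 2/3.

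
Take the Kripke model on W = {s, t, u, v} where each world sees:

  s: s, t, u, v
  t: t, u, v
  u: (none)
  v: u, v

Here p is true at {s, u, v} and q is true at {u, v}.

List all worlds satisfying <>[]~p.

s: successors {s, t, u, v}; []~p there: s:F, t:F, u:T, v:F. ✓
t: successors {t, u, v}; []~p there: t:F, u:T, v:F. ✓
u: no successors, so <>[]~p fails. ✗
v: successors {u, v}; []~p there: u:T, v:F. ✓

{s, t, v}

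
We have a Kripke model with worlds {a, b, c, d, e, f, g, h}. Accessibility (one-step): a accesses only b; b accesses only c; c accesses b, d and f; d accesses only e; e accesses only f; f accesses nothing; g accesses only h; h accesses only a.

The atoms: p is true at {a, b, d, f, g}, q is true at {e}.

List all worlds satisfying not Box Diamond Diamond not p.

{a, c, d, e, g}

a: Box Diamond Diamond not p is F. ✓
b: Box Diamond Diamond not p is T. ✗
c: Box Diamond Diamond not p is F. ✓
d: Box Diamond Diamond not p is F. ✓
e: Box Diamond Diamond not p is F. ✓
f: Box Diamond Diamond not p is T. ✗
g: Box Diamond Diamond not p is F. ✓
h: Box Diamond Diamond not p is T. ✗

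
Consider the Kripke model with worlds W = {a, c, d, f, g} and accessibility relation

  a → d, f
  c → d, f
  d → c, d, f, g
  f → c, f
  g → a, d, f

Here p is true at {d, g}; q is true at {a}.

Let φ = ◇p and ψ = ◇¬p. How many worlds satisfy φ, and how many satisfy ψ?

4 and 5

For ◇p:
a: successors {d, f}; p there: d:T, f:F. ✓
c: successors {d, f}; p there: d:T, f:F. ✓
d: successors {c, d, f, g}; p there: c:F, d:T, f:F, g:T. ✓
f: successors {c, f}; p there: c:F, f:F. ✗
g: successors {a, d, f}; p there: a:F, d:T, f:F. ✓
— 4 worlds.
For ◇¬p:
a: successors {d, f}; ¬p there: d:F, f:T. ✓
c: successors {d, f}; ¬p there: d:F, f:T. ✓
d: successors {c, d, f, g}; ¬p there: c:T, d:F, f:T, g:F. ✓
f: successors {c, f}; ¬p there: c:T, f:T. ✓
g: successors {a, d, f}; ¬p there: a:T, d:F, f:T. ✓
— 5 worlds.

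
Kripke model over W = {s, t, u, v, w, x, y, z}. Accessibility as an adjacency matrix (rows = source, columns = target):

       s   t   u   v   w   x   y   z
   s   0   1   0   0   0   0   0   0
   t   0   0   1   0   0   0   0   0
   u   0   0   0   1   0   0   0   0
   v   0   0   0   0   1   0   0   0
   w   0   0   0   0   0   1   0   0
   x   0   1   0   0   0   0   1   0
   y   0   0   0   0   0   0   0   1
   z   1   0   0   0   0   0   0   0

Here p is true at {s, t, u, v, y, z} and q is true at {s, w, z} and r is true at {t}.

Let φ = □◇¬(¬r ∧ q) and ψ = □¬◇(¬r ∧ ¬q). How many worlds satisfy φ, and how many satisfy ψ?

For □◇¬(¬r ∧ q):
s: successors {t}; ◇¬(¬r ∧ q) there: t:T. ✓
t: successors {u}; ◇¬(¬r ∧ q) there: u:T. ✓
u: successors {v}; ◇¬(¬r ∧ q) there: v:F. ✗
v: successors {w}; ◇¬(¬r ∧ q) there: w:T. ✓
w: successors {x}; ◇¬(¬r ∧ q) there: x:T. ✓
x: successors {t, y}; ◇¬(¬r ∧ q) there: t:T, y:F. ✗
y: successors {z}; ◇¬(¬r ∧ q) there: z:F. ✗
z: successors {s}; ◇¬(¬r ∧ q) there: s:T. ✓
— 5 worlds.
For □¬◇(¬r ∧ ¬q):
s: successors {t}; ¬◇(¬r ∧ ¬q) there: t:F. ✗
t: successors {u}; ¬◇(¬r ∧ ¬q) there: u:F. ✗
u: successors {v}; ¬◇(¬r ∧ ¬q) there: v:T. ✓
v: successors {w}; ¬◇(¬r ∧ ¬q) there: w:F. ✗
w: successors {x}; ¬◇(¬r ∧ ¬q) there: x:F. ✗
x: successors {t, y}; ¬◇(¬r ∧ ¬q) there: t:F, y:T. ✗
y: successors {z}; ¬◇(¬r ∧ ¬q) there: z:T. ✓
z: successors {s}; ¬◇(¬r ∧ ¬q) there: s:T. ✓
— 3 worlds.

5 and 3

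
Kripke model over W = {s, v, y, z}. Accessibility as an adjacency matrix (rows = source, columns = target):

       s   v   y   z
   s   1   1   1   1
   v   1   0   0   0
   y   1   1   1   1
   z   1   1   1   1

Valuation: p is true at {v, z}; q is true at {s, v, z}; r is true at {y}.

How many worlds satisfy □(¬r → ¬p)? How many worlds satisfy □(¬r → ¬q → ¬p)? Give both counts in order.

1 and 4

For □(¬r → ¬p):
s: successors {s, v, y, z}; ¬r → ¬p there: s:T, v:F, y:T, z:F. ✗
v: successors {s}; ¬r → ¬p there: s:T. ✓
y: successors {s, v, y, z}; ¬r → ¬p there: s:T, v:F, y:T, z:F. ✗
z: successors {s, v, y, z}; ¬r → ¬p there: s:T, v:F, y:T, z:F. ✗
— 1 world.
For □(¬r → ¬q → ¬p):
s: successors {s, v, y, z}; ¬r → ¬q → ¬p there: s:T, v:T, y:T, z:T. ✓
v: successors {s}; ¬r → ¬q → ¬p there: s:T. ✓
y: successors {s, v, y, z}; ¬r → ¬q → ¬p there: s:T, v:T, y:T, z:T. ✓
z: successors {s, v, y, z}; ¬r → ¬q → ¬p there: s:T, v:T, y:T, z:T. ✓
— 4 worlds.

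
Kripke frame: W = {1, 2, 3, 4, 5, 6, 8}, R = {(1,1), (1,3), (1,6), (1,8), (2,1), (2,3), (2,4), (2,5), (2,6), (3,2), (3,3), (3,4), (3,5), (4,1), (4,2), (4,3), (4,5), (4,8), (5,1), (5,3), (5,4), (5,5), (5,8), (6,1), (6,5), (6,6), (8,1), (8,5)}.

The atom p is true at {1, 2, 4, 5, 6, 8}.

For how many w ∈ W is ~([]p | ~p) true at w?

4

1: []p | ~p is F. ✓
2: []p | ~p is F. ✓
3: []p | ~p is T. ✗
4: []p | ~p is F. ✓
5: []p | ~p is F. ✓
6: []p | ~p is T. ✗
8: []p | ~p is T. ✗
Satisfying worlds: {1, 2, 4, 5}.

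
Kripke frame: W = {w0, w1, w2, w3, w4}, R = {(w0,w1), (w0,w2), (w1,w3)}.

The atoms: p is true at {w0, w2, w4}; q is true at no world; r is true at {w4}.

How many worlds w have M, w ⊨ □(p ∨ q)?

w0: successors {w1, w2}; p ∨ q there: w1:F, w2:T. ✗
w1: successors {w3}; p ∨ q there: w3:F. ✗
w2: no successors, so □(p ∨ q) holds vacuously. ✓
w3: no successors, so □(p ∨ q) holds vacuously. ✓
w4: no successors, so □(p ∨ q) holds vacuously. ✓
Satisfying worlds: {w2, w3, w4}.

3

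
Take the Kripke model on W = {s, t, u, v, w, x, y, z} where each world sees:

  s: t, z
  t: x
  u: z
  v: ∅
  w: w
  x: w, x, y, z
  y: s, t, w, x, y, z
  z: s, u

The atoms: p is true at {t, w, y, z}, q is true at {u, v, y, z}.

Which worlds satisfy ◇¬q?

{s, t, w, x, y, z}

s: successors {t, z}; ¬q there: t:T, z:F. ✓
t: successors {x}; ¬q there: x:T. ✓
u: successors {z}; ¬q there: z:F. ✗
v: no successors, so ◇¬q fails. ✗
w: successors {w}; ¬q there: w:T. ✓
x: successors {w, x, y, z}; ¬q there: w:T, x:T, y:F, z:F. ✓
y: successors {s, t, w, x, y, z}; ¬q there: s:T, t:T, w:T, x:T, y:F, z:F. ✓
z: successors {s, u}; ¬q there: s:T, u:F. ✓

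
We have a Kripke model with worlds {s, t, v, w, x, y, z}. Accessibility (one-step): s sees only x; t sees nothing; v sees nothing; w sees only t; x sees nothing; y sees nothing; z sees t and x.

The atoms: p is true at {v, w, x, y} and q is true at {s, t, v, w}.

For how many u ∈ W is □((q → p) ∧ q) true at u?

s: successors {x}; (q → p) ∧ q there: x:F. ✗
t: no successors, so □((q → p) ∧ q) holds vacuously. ✓
v: no successors, so □((q → p) ∧ q) holds vacuously. ✓
w: successors {t}; (q → p) ∧ q there: t:F. ✗
x: no successors, so □((q → p) ∧ q) holds vacuously. ✓
y: no successors, so □((q → p) ∧ q) holds vacuously. ✓
z: successors {t, x}; (q → p) ∧ q there: t:F, x:F. ✗
Satisfying worlds: {t, v, x, y}.

4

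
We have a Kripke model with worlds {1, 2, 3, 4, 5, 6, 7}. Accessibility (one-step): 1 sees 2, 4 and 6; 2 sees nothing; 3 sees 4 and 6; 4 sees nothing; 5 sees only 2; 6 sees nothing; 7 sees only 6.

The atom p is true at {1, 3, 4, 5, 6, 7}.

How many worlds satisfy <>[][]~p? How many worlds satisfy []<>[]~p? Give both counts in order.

4 and 3

For <>[][]~p:
1: successors {2, 4, 6}; [][]~p there: 2:T, 4:T, 6:T. ✓
2: no successors, so <>[][]~p fails. ✗
3: successors {4, 6}; [][]~p there: 4:T, 6:T. ✓
4: no successors, so <>[][]~p fails. ✗
5: successors {2}; [][]~p there: 2:T. ✓
6: no successors, so <>[][]~p fails. ✗
7: successors {6}; [][]~p there: 6:T. ✓
— 4 worlds.
For []<>[]~p:
1: successors {2, 4, 6}; <>[]~p there: 2:F, 4:F, 6:F. ✗
2: no successors, so []<>[]~p holds vacuously. ✓
3: successors {4, 6}; <>[]~p there: 4:F, 6:F. ✗
4: no successors, so []<>[]~p holds vacuously. ✓
5: successors {2}; <>[]~p there: 2:F. ✗
6: no successors, so []<>[]~p holds vacuously. ✓
7: successors {6}; <>[]~p there: 6:F. ✗
— 3 worlds.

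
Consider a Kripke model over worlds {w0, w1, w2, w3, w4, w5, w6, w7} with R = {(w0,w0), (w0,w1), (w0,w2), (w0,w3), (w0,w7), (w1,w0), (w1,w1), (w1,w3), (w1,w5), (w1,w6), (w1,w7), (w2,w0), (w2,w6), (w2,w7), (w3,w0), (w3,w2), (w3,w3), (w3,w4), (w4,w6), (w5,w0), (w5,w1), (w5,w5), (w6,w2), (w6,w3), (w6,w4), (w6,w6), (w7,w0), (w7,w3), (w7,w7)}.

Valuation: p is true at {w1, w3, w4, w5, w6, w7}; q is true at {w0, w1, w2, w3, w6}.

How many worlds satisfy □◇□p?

1

w0: successors {w0, w1, w2, w3, w7}; ◇□p there: w0:F, w1:F, w2:F, w3:T, w7:F. ✗
w1: successors {w0, w1, w3, w5, w6, w7}; ◇□p there: w0:F, w1:F, w3:T, w5:F, w6:T, w7:F. ✗
w2: successors {w0, w6, w7}; ◇□p there: w0:F, w6:T, w7:F. ✗
w3: successors {w0, w2, w3, w4}; ◇□p there: w0:F, w2:F, w3:T, w4:F. ✗
w4: successors {w6}; ◇□p there: w6:T. ✓
w5: successors {w0, w1, w5}; ◇□p there: w0:F, w1:F, w5:F. ✗
w6: successors {w2, w3, w4, w6}; ◇□p there: w2:F, w3:T, w4:F, w6:T. ✗
w7: successors {w0, w3, w7}; ◇□p there: w0:F, w3:T, w7:F. ✗
Satisfying worlds: {w4}.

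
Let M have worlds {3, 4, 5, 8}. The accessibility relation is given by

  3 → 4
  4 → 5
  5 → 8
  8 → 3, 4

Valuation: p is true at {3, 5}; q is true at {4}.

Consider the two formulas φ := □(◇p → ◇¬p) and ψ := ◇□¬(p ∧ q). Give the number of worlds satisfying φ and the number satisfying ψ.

2 and 4

For □(◇p → ◇¬p):
3: successors {4}; ◇p → ◇¬p there: 4:F. ✗
4: successors {5}; ◇p → ◇¬p there: 5:T. ✓
5: successors {8}; ◇p → ◇¬p there: 8:T. ✓
8: successors {3, 4}; ◇p → ◇¬p there: 3:T, 4:F. ✗
— 2 worlds.
For ◇□¬(p ∧ q):
3: successors {4}; □¬(p ∧ q) there: 4:T. ✓
4: successors {5}; □¬(p ∧ q) there: 5:T. ✓
5: successors {8}; □¬(p ∧ q) there: 8:T. ✓
8: successors {3, 4}; □¬(p ∧ q) there: 3:T, 4:T. ✓
— 4 worlds.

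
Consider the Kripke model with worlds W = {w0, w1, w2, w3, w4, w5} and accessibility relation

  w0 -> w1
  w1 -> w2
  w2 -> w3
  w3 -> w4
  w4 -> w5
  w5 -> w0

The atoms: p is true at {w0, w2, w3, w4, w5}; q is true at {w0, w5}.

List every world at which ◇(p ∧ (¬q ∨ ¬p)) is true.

w0: successors {w1}; p ∧ (¬q ∨ ¬p) there: w1:F. ✗
w1: successors {w2}; p ∧ (¬q ∨ ¬p) there: w2:T. ✓
w2: successors {w3}; p ∧ (¬q ∨ ¬p) there: w3:T. ✓
w3: successors {w4}; p ∧ (¬q ∨ ¬p) there: w4:T. ✓
w4: successors {w5}; p ∧ (¬q ∨ ¬p) there: w5:F. ✗
w5: successors {w0}; p ∧ (¬q ∨ ¬p) there: w0:F. ✗

{w1, w2, w3}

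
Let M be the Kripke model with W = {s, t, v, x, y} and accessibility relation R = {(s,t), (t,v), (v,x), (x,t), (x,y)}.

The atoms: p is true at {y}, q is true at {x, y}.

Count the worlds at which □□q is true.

s: successors {t}; □q there: t:F. ✗
t: successors {v}; □q there: v:T. ✓
v: successors {x}; □q there: x:F. ✗
x: successors {t, y}; □q there: t:F, y:T. ✗
y: no successors, so □□q holds vacuously. ✓
Satisfying worlds: {t, y}.

2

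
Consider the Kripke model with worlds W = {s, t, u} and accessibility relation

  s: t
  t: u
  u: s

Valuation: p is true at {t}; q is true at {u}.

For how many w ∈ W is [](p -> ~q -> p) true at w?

s: successors {t}; p -> ~q -> p there: t:T. ✓
t: successors {u}; p -> ~q -> p there: u:T. ✓
u: successors {s}; p -> ~q -> p there: s:T. ✓
Satisfying worlds: {s, t, u}.

3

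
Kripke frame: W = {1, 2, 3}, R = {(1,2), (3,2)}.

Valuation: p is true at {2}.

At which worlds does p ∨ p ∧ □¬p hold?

{2}

1: p is F, p ∧ □¬p is F. ✗
2: p is T, p ∧ □¬p is T. ✓
3: p is F, p ∧ □¬p is F. ✗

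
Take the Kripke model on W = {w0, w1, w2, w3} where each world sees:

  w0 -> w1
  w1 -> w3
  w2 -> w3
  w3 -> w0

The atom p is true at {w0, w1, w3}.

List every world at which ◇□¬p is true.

w0: successors {w1}; □¬p there: w1:F. ✗
w1: successors {w3}; □¬p there: w3:F. ✗
w2: successors {w3}; □¬p there: w3:F. ✗
w3: successors {w0}; □¬p there: w0:F. ✗

∅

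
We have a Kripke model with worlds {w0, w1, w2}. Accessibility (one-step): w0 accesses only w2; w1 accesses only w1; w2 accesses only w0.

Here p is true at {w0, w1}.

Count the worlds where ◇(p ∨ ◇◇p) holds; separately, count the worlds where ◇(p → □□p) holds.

For ◇(p ∨ ◇◇p):
w0: successors {w2}; p ∨ ◇◇p there: w2:F. ✗
w1: successors {w1}; p ∨ ◇◇p there: w1:T. ✓
w2: successors {w0}; p ∨ ◇◇p there: w0:T. ✓
— 2 worlds.
For ◇(p → □□p):
w0: successors {w2}; p → □□p there: w2:T. ✓
w1: successors {w1}; p → □□p there: w1:T. ✓
w2: successors {w0}; p → □□p there: w0:T. ✓
— 3 worlds.

2 and 3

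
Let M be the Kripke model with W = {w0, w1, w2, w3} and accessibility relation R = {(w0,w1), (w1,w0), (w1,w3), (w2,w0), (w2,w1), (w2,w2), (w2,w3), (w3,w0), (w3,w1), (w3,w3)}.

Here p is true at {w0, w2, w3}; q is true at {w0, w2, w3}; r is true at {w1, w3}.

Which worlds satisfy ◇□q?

{w0, w2, w3}

w0: successors {w1}; □q there: w1:T. ✓
w1: successors {w0, w3}; □q there: w0:F, w3:F. ✗
w2: successors {w0, w1, w2, w3}; □q there: w0:F, w1:T, w2:F, w3:F. ✓
w3: successors {w0, w1, w3}; □q there: w0:F, w1:T, w3:F. ✓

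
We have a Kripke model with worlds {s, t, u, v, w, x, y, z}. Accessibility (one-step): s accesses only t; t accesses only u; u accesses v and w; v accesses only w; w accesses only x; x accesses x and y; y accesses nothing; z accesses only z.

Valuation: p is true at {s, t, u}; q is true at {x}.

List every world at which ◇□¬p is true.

{t, u, v, w, x, z}

s: successors {t}; □¬p there: t:F. ✗
t: successors {u}; □¬p there: u:T. ✓
u: successors {v, w}; □¬p there: v:T, w:T. ✓
v: successors {w}; □¬p there: w:T. ✓
w: successors {x}; □¬p there: x:T. ✓
x: successors {x, y}; □¬p there: x:T, y:T. ✓
y: no successors, so ◇□¬p fails. ✗
z: successors {z}; □¬p there: z:T. ✓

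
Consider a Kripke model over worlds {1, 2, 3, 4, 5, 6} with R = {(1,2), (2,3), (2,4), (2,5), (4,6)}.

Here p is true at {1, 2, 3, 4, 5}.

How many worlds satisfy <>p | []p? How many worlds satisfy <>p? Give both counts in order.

For <>p | []p:
1: <>p is T, []p is T. ✓
2: <>p is T, []p is T. ✓
3: <>p is F, []p is T. ✓
4: <>p is F, []p is F. ✗
5: <>p is F, []p is T. ✓
6: <>p is F, []p is T. ✓
— 5 worlds.
For <>p:
1: successors {2}; p there: 2:T. ✓
2: successors {3, 4, 5}; p there: 3:T, 4:T, 5:T. ✓
3: no successors, so <>p fails. ✗
4: successors {6}; p there: 6:F. ✗
5: no successors, so <>p fails. ✗
6: no successors, so <>p fails. ✗
— 2 worlds.

5 and 2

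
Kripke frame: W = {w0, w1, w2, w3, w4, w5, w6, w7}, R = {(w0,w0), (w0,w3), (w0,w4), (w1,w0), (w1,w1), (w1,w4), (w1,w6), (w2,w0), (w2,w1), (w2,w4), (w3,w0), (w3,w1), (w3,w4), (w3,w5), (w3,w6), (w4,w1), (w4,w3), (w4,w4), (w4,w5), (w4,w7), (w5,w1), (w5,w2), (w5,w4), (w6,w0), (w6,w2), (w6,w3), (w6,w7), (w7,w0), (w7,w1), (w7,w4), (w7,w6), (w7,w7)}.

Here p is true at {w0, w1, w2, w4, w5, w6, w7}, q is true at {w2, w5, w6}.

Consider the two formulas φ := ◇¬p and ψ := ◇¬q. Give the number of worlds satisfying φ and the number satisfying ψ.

For ◇¬p:
w0: successors {w0, w3, w4}; ¬p there: w0:F, w3:T, w4:F. ✓
w1: successors {w0, w1, w4, w6}; ¬p there: w0:F, w1:F, w4:F, w6:F. ✗
w2: successors {w0, w1, w4}; ¬p there: w0:F, w1:F, w4:F. ✗
w3: successors {w0, w1, w4, w5, w6}; ¬p there: w0:F, w1:F, w4:F, w5:F, w6:F. ✗
w4: successors {w1, w3, w4, w5, w7}; ¬p there: w1:F, w3:T, w4:F, w5:F, w7:F. ✓
w5: successors {w1, w2, w4}; ¬p there: w1:F, w2:F, w4:F. ✗
w6: successors {w0, w2, w3, w7}; ¬p there: w0:F, w2:F, w3:T, w7:F. ✓
w7: successors {w0, w1, w4, w6, w7}; ¬p there: w0:F, w1:F, w4:F, w6:F, w7:F. ✗
— 3 worlds.
For ◇¬q:
w0: successors {w0, w3, w4}; ¬q there: w0:T, w3:T, w4:T. ✓
w1: successors {w0, w1, w4, w6}; ¬q there: w0:T, w1:T, w4:T, w6:F. ✓
w2: successors {w0, w1, w4}; ¬q there: w0:T, w1:T, w4:T. ✓
w3: successors {w0, w1, w4, w5, w6}; ¬q there: w0:T, w1:T, w4:T, w5:F, w6:F. ✓
w4: successors {w1, w3, w4, w5, w7}; ¬q there: w1:T, w3:T, w4:T, w5:F, w7:T. ✓
w5: successors {w1, w2, w4}; ¬q there: w1:T, w2:F, w4:T. ✓
w6: successors {w0, w2, w3, w7}; ¬q there: w0:T, w2:F, w3:T, w7:T. ✓
w7: successors {w0, w1, w4, w6, w7}; ¬q there: w0:T, w1:T, w4:T, w6:F, w7:T. ✓
— 8 worlds.

3 and 8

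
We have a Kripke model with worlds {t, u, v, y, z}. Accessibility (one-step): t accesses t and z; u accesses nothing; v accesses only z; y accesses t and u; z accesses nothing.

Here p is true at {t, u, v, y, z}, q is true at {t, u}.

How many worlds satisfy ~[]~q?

t: []~q is F. ✓
u: []~q is T. ✗
v: []~q is T. ✗
y: []~q is F. ✓
z: []~q is T. ✗
Satisfying worlds: {t, y}.

2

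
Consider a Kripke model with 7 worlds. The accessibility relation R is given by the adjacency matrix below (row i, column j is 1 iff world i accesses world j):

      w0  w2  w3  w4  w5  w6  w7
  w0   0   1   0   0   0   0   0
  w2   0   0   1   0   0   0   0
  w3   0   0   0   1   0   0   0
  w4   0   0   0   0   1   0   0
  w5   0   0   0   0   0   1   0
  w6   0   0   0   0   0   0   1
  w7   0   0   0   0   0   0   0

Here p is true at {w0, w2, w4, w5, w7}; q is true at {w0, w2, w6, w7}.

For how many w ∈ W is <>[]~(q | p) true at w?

2

w0: successors {w2}; []~(q | p) there: w2:T. ✓
w2: successors {w3}; []~(q | p) there: w3:F. ✗
w3: successors {w4}; []~(q | p) there: w4:F. ✗
w4: successors {w5}; []~(q | p) there: w5:F. ✗
w5: successors {w6}; []~(q | p) there: w6:F. ✗
w6: successors {w7}; []~(q | p) there: w7:T. ✓
w7: no successors, so <>[]~(q | p) fails. ✗
Satisfying worlds: {w0, w6}.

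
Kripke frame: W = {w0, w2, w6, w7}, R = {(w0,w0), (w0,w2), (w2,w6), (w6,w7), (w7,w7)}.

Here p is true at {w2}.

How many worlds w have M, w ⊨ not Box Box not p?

1

w0: Box Box not p is F. ✓
w2: Box Box not p is T. ✗
w6: Box Box not p is T. ✗
w7: Box Box not p is T. ✗
Satisfying worlds: {w0}.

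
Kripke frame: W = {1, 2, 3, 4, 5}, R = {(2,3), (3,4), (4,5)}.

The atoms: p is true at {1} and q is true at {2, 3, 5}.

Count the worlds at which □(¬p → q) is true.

1: no successors, so □(¬p → q) holds vacuously. ✓
2: successors {3}; ¬p → q there: 3:T. ✓
3: successors {4}; ¬p → q there: 4:F. ✗
4: successors {5}; ¬p → q there: 5:T. ✓
5: no successors, so □(¬p → q) holds vacuously. ✓
Satisfying worlds: {1, 2, 4, 5}.

4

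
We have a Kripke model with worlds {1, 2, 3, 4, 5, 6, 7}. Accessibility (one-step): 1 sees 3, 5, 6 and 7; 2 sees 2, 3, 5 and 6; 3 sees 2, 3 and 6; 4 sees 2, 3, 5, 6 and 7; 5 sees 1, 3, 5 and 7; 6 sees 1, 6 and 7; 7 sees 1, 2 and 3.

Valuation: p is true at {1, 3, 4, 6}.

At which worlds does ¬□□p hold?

1: □□p is F. ✓
2: □□p is F. ✓
3: □□p is F. ✓
4: □□p is F. ✓
5: □□p is F. ✓
6: □□p is F. ✓
7: □□p is F. ✓

{1, 2, 3, 4, 5, 6, 7}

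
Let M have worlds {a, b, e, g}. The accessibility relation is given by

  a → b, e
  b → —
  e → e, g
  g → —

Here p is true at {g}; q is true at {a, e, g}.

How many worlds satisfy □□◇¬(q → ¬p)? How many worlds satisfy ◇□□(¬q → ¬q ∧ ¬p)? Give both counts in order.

2 and 2

For □□◇¬(q → ¬p):
a: successors {b, e}; □◇¬(q → ¬p) there: b:T, e:F. ✗
b: no successors, so □□◇¬(q → ¬p) holds vacuously. ✓
e: successors {e, g}; □◇¬(q → ¬p) there: e:F, g:T. ✗
g: no successors, so □□◇¬(q → ¬p) holds vacuously. ✓
— 2 worlds.
For ◇□□(¬q → ¬q ∧ ¬p):
a: successors {b, e}; □□(¬q → ¬q ∧ ¬p) there: b:T, e:T. ✓
b: no successors, so ◇□□(¬q → ¬q ∧ ¬p) fails. ✗
e: successors {e, g}; □□(¬q → ¬q ∧ ¬p) there: e:T, g:T. ✓
g: no successors, so ◇□□(¬q → ¬q ∧ ¬p) fails. ✗
— 2 worlds.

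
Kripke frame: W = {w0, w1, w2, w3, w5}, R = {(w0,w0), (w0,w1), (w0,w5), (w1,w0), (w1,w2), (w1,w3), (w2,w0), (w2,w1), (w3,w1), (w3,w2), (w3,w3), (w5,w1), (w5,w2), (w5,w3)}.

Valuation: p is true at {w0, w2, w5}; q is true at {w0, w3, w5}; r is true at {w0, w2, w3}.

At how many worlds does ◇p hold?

w0: successors {w0, w1, w5}; p there: w0:T, w1:F, w5:T. ✓
w1: successors {w0, w2, w3}; p there: w0:T, w2:T, w3:F. ✓
w2: successors {w0, w1}; p there: w0:T, w1:F. ✓
w3: successors {w1, w2, w3}; p there: w1:F, w2:T, w3:F. ✓
w5: successors {w1, w2, w3}; p there: w1:F, w2:T, w3:F. ✓
Satisfying worlds: {w0, w1, w2, w3, w5}.

5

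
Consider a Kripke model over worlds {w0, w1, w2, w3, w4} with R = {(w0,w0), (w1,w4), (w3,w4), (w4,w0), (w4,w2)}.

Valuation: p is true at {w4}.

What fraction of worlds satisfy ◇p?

2/5

w0: successors {w0}; p there: w0:F. ✗
w1: successors {w4}; p there: w4:T. ✓
w2: no successors, so ◇p fails. ✗
w3: successors {w4}; p there: w4:T. ✓
w4: successors {w0, w2}; p there: w0:F, w2:F. ✗
That's 2 of 5 worlds, so 2/5.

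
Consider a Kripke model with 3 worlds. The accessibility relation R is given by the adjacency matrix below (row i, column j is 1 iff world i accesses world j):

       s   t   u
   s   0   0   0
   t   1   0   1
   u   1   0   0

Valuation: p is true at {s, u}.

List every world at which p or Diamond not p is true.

{s, u}

s: p is T, Diamond not p is F. ✓
t: p is F, Diamond not p is F. ✗
u: p is T, Diamond not p is F. ✓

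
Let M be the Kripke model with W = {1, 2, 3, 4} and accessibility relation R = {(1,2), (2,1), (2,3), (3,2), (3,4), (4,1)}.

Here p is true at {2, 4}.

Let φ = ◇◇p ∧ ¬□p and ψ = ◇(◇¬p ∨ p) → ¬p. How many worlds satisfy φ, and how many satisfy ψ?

For ◇◇p ∧ ¬□p:
1: ◇◇p is F, ¬□p is F. ✗
2: ◇◇p is T, ¬□p is T. ✓
3: ◇◇p is F, ¬□p is F. ✗
4: ◇◇p is T, ¬□p is T. ✓
— 2 worlds.
For ◇(◇¬p ∨ p) → ¬p:
1: ◇(◇¬p ∨ p) is T, ¬p is T. ✓
2: ◇(◇¬p ∨ p) is F, ¬p is F. ✓
3: ◇(◇¬p ∨ p) is T, ¬p is T. ✓
4: ◇(◇¬p ∨ p) is F, ¬p is F. ✓
— 4 worlds.

2 and 4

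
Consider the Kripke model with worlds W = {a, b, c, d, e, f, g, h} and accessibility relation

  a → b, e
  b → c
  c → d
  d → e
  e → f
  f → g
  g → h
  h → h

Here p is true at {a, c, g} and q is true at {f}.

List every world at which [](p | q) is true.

a: successors {b, e}; p | q there: b:F, e:F. ✗
b: successors {c}; p | q there: c:T. ✓
c: successors {d}; p | q there: d:F. ✗
d: successors {e}; p | q there: e:F. ✗
e: successors {f}; p | q there: f:T. ✓
f: successors {g}; p | q there: g:T. ✓
g: successors {h}; p | q there: h:F. ✗
h: successors {h}; p | q there: h:F. ✗

{b, e, f}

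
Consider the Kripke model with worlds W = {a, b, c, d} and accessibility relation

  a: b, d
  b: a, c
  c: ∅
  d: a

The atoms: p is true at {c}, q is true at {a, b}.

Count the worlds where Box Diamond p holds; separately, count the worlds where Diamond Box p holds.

1 and 1

For Box Diamond p:
a: successors {b, d}; Diamond p there: b:T, d:F. ✗
b: successors {a, c}; Diamond p there: a:F, c:F. ✗
c: no successors, so Box Diamond p holds vacuously. ✓
d: successors {a}; Diamond p there: a:F. ✗
— 1 world.
For Diamond Box p:
a: successors {b, d}; Box p there: b:F, d:F. ✗
b: successors {a, c}; Box p there: a:F, c:T. ✓
c: no successors, so Diamond Box p fails. ✗
d: successors {a}; Box p there: a:F. ✗
— 1 world.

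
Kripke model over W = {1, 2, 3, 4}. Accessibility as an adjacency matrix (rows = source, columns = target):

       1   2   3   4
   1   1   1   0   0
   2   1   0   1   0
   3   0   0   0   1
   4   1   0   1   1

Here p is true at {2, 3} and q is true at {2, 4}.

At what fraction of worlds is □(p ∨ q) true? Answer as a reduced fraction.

1: successors {1, 2}; p ∨ q there: 1:F, 2:T. ✗
2: successors {1, 3}; p ∨ q there: 1:F, 3:T. ✗
3: successors {4}; p ∨ q there: 4:T. ✓
4: successors {1, 3, 4}; p ∨ q there: 1:F, 3:T, 4:T. ✗
That's 1 of 4 worlds, so 1/4.

1/4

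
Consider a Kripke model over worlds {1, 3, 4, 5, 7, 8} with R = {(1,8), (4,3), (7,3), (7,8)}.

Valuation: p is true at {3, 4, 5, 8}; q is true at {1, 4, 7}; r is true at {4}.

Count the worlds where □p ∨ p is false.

1: □p is T, p is F. ✓
3: □p is T, p is T. ✓
4: □p is T, p is T. ✓
5: □p is T, p is T. ✓
7: □p is T, p is F. ✓
8: □p is T, p is T. ✓
Satisfying worlds: {1, 3, 4, 5, 7, 8}.
So □p ∨ p fails at the other 0 worlds.

0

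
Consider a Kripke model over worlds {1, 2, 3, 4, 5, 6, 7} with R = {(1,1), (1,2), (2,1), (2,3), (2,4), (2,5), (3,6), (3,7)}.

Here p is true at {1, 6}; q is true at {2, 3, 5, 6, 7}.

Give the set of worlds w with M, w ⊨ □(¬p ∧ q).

1: successors {1, 2}; ¬p ∧ q there: 1:F, 2:T. ✗
2: successors {1, 3, 4, 5}; ¬p ∧ q there: 1:F, 3:T, 4:F, 5:T. ✗
3: successors {6, 7}; ¬p ∧ q there: 6:F, 7:T. ✗
4: no successors, so □(¬p ∧ q) holds vacuously. ✓
5: no successors, so □(¬p ∧ q) holds vacuously. ✓
6: no successors, so □(¬p ∧ q) holds vacuously. ✓
7: no successors, so □(¬p ∧ q) holds vacuously. ✓

{4, 5, 6, 7}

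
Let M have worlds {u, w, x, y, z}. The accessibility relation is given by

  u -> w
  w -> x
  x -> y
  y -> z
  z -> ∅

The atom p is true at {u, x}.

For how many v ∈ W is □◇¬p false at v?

u: successors {w}; ◇¬p there: w:F. ✗
w: successors {x}; ◇¬p there: x:T. ✓
x: successors {y}; ◇¬p there: y:T. ✓
y: successors {z}; ◇¬p there: z:F. ✗
z: no successors, so □◇¬p holds vacuously. ✓
Satisfying worlds: {w, x, z}.
So □◇¬p fails at the other 2 worlds.

2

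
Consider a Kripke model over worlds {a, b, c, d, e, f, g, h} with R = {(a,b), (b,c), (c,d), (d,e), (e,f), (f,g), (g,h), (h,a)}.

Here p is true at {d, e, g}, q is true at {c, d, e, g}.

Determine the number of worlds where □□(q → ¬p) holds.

a: successors {b}; □(q → ¬p) there: b:T. ✓
b: successors {c}; □(q → ¬p) there: c:F. ✗
c: successors {d}; □(q → ¬p) there: d:F. ✗
d: successors {e}; □(q → ¬p) there: e:T. ✓
e: successors {f}; □(q → ¬p) there: f:F. ✗
f: successors {g}; □(q → ¬p) there: g:T. ✓
g: successors {h}; □(q → ¬p) there: h:T. ✓
h: successors {a}; □(q → ¬p) there: a:T. ✓
Satisfying worlds: {a, d, f, g, h}.

5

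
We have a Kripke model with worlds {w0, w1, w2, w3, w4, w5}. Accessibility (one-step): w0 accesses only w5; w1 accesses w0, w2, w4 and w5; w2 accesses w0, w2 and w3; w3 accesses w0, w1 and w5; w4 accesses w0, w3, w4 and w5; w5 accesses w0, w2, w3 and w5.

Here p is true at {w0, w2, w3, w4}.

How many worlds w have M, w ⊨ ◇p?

5

w0: successors {w5}; p there: w5:F. ✗
w1: successors {w0, w2, w4, w5}; p there: w0:T, w2:T, w4:T, w5:F. ✓
w2: successors {w0, w2, w3}; p there: w0:T, w2:T, w3:T. ✓
w3: successors {w0, w1, w5}; p there: w0:T, w1:F, w5:F. ✓
w4: successors {w0, w3, w4, w5}; p there: w0:T, w3:T, w4:T, w5:F. ✓
w5: successors {w0, w2, w3, w5}; p there: w0:T, w2:T, w3:T, w5:F. ✓
Satisfying worlds: {w1, w2, w3, w4, w5}.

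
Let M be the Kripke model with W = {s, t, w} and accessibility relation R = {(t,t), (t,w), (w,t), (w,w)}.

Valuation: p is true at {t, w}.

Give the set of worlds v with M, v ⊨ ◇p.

s: no successors, so ◇p fails. ✗
t: successors {t, w}; p there: t:T, w:T. ✓
w: successors {t, w}; p there: t:T, w:T. ✓

{t, w}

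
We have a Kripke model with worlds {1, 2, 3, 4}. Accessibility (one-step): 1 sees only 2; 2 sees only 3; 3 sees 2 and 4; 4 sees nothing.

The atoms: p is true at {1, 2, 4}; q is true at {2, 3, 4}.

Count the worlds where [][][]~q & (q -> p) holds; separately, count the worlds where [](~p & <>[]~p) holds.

1 and 2

For [][][]~q & (q -> p):
1: [][][]~q is F, q -> p is T. ✗
2: [][][]~q is F, q -> p is T. ✗
3: [][][]~q is F, q -> p is F. ✗
4: [][][]~q is T, q -> p is T. ✓
— 1 world.
For [](~p & <>[]~p):
1: successors {2}; ~p & <>[]~p there: 2:F. ✗
2: successors {3}; ~p & <>[]~p there: 3:T. ✓
3: successors {2, 4}; ~p & <>[]~p there: 2:F, 4:F. ✗
4: no successors, so [](~p & <>[]~p) holds vacuously. ✓
— 2 worlds.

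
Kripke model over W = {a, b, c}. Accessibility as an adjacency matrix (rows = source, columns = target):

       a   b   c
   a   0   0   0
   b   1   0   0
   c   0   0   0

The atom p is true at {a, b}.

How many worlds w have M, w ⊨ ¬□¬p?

1

a: □¬p is T. ✗
b: □¬p is F. ✓
c: □¬p is T. ✗
Satisfying worlds: {b}.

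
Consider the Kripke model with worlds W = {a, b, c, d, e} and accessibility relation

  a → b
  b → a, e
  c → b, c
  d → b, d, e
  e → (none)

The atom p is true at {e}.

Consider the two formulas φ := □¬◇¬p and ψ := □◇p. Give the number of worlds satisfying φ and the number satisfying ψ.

1 and 2

For □¬◇¬p:
a: successors {b}; ¬◇¬p there: b:F. ✗
b: successors {a, e}; ¬◇¬p there: a:F, e:T. ✗
c: successors {b, c}; ¬◇¬p there: b:F, c:F. ✗
d: successors {b, d, e}; ¬◇¬p there: b:F, d:F, e:T. ✗
e: no successors, so □¬◇¬p holds vacuously. ✓
— 1 world.
For □◇p:
a: successors {b}; ◇p there: b:T. ✓
b: successors {a, e}; ◇p there: a:F, e:F. ✗
c: successors {b, c}; ◇p there: b:T, c:F. ✗
d: successors {b, d, e}; ◇p there: b:T, d:T, e:F. ✗
e: no successors, so □◇p holds vacuously. ✓
— 2 worlds.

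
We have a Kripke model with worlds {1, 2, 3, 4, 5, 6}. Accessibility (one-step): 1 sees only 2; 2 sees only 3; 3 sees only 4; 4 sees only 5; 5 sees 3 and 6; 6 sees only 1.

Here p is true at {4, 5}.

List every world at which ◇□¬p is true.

{1, 4, 5, 6}

1: successors {2}; □¬p there: 2:T. ✓
2: successors {3}; □¬p there: 3:F. ✗
3: successors {4}; □¬p there: 4:F. ✗
4: successors {5}; □¬p there: 5:T. ✓
5: successors {3, 6}; □¬p there: 3:F, 6:T. ✓
6: successors {1}; □¬p there: 1:T. ✓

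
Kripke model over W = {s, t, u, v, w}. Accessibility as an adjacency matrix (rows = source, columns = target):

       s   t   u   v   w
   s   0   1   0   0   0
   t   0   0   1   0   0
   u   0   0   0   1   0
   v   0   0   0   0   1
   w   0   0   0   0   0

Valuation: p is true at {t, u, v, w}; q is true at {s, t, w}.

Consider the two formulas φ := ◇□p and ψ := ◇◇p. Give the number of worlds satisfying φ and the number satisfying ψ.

4 and 3

For ◇□p:
s: successors {t}; □p there: t:T. ✓
t: successors {u}; □p there: u:T. ✓
u: successors {v}; □p there: v:T. ✓
v: successors {w}; □p there: w:T. ✓
w: no successors, so ◇□p fails. ✗
— 4 worlds.
For ◇◇p:
s: successors {t}; ◇p there: t:T. ✓
t: successors {u}; ◇p there: u:T. ✓
u: successors {v}; ◇p there: v:T. ✓
v: successors {w}; ◇p there: w:F. ✗
w: no successors, so ◇◇p fails. ✗
— 3 worlds.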